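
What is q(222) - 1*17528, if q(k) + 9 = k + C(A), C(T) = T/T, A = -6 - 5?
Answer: -17314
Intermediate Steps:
A = -11
C(T) = 1
q(k) = -8 + k (q(k) = -9 + (k + 1) = -9 + (1 + k) = -8 + k)
q(222) - 1*17528 = (-8 + 222) - 1*17528 = 214 - 17528 = -17314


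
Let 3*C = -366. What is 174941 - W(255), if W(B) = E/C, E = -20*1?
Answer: 10671391/61 ≈ 1.7494e+5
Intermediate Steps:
C = -122 (C = (⅓)*(-366) = -122)
E = -20
W(B) = 10/61 (W(B) = -20/(-122) = -20*(-1/122) = 10/61)
174941 - W(255) = 174941 - 1*10/61 = 174941 - 10/61 = 10671391/61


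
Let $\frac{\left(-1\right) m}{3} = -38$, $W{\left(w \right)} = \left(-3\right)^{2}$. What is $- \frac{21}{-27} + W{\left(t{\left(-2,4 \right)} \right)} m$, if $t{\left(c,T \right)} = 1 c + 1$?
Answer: $\frac{9241}{9} \approx 1026.8$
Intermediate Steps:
$t{\left(c,T \right)} = 1 + c$ ($t{\left(c,T \right)} = c + 1 = 1 + c$)
$W{\left(w \right)} = 9$
$m = 114$ ($m = \left(-3\right) \left(-38\right) = 114$)
$- \frac{21}{-27} + W{\left(t{\left(-2,4 \right)} \right)} m = - \frac{21}{-27} + 9 \cdot 114 = \left(-21\right) \left(- \frac{1}{27}\right) + 1026 = \frac{7}{9} + 1026 = \frac{9241}{9}$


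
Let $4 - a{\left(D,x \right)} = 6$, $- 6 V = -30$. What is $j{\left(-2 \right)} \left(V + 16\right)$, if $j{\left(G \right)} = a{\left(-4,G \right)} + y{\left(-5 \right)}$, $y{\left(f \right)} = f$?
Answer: $-147$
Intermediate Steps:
$V = 5$ ($V = \left(- \frac{1}{6}\right) \left(-30\right) = 5$)
$a{\left(D,x \right)} = -2$ ($a{\left(D,x \right)} = 4 - 6 = -2$)
$j{\left(G \right)} = -7$ ($j{\left(G \right)} = -2 - 5 = -7$)
$j{\left(-2 \right)} \left(V + 16\right) = - 7 \left(5 + 16\right) = \left(-7\right) 21 = -147$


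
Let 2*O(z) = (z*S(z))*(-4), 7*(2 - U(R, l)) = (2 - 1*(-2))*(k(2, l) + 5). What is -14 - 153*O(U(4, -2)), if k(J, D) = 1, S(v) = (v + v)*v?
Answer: -616802/343 ≈ -1798.3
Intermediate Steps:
S(v) = 2*v**2 (S(v) = (2*v)*v = 2*v**2)
U(R, l) = -10/7 (U(R, l) = 2 - (2 - 1*(-2))*(1 + 5)/7 = 2 - (2 + 2)*6/7 = 2 - 4*6/7 = 2 - 1/7*24 = 2 - 24/7 = -10/7)
O(z) = -4*z**3 (O(z) = ((z*(2*z**2))*(-4))/2 = ((2*z**3)*(-4))/2 = (-8*z**3)/2 = -4*z**3)
-14 - 153*O(U(4, -2)) = -14 - (-612)*(-10/7)**3 = -14 - (-612)*(-1000)/343 = -14 - 153*4000/343 = -14 - 612000/343 = -616802/343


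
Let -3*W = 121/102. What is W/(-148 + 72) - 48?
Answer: -1116167/23256 ≈ -47.995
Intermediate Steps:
W = -121/306 (W = -121/(3*102) = -⅓*121/102 = -121/306 ≈ -0.39542)
W/(-148 + 72) - 48 = -121/306/(-148 + 72) - 48 = -121/306/(-76) - 48 = -1/76*(-121/306) - 48 = 121/23256 - 48 = -1116167/23256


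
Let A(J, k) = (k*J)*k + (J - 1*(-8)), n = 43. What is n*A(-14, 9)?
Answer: -49020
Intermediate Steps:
A(J, k) = 8 + J + J*k² (A(J, k) = (J*k)*k + (J + 8) = J*k² + (8 + J) = 8 + J + J*k²)
n*A(-14, 9) = 43*(8 - 14 - 14*9²) = 43*(8 - 14 - 14*81) = 43*(8 - 14 - 1134) = 43*(-1140) = -49020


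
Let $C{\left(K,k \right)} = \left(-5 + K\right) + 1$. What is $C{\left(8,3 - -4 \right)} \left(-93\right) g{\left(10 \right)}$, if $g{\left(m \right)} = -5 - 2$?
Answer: $2604$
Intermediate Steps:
$g{\left(m \right)} = -7$
$C{\left(K,k \right)} = -4 + K$
$C{\left(8,3 - -4 \right)} \left(-93\right) g{\left(10 \right)} = \left(-4 + 8\right) \left(-93\right) \left(-7\right) = 4 \left(-93\right) \left(-7\right) = \left(-372\right) \left(-7\right) = 2604$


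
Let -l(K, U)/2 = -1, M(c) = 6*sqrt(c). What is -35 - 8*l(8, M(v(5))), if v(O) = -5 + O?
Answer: -51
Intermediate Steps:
l(K, U) = 2 (l(K, U) = -2*(-1) = 2)
-35 - 8*l(8, M(v(5))) = -35 - 8*2 = -35 - 16 = -51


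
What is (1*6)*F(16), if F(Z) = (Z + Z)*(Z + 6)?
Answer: 4224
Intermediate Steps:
F(Z) = 2*Z*(6 + Z) (F(Z) = (2*Z)*(6 + Z) = 2*Z*(6 + Z))
(1*6)*F(16) = (1*6)*(2*16*(6 + 16)) = 6*(2*16*22) = 6*704 = 4224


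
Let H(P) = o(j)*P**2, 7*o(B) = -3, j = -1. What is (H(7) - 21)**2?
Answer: 1764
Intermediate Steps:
o(B) = -3/7 (o(B) = (1/7)*(-3) = -3/7)
H(P) = -3*P**2/7
(H(7) - 21)**2 = (-3/7*7**2 - 21)**2 = (-3/7*49 - 21)**2 = (-21 - 21)**2 = (-42)**2 = 1764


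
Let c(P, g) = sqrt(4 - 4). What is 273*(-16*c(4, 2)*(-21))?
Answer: 0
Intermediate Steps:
c(P, g) = 0 (c(P, g) = sqrt(0) = 0)
273*(-16*c(4, 2)*(-21)) = 273*(-16*0*(-21)) = 273*(0*(-21)) = 273*0 = 0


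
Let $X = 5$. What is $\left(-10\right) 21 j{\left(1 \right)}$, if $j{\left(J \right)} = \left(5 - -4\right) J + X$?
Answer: $-2940$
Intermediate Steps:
$j{\left(J \right)} = 5 + 9 J$ ($j{\left(J \right)} = \left(5 - -4\right) J + 5 = \left(5 + 4\right) J + 5 = 9 J + 5 = 5 + 9 J$)
$\left(-10\right) 21 j{\left(1 \right)} = \left(-10\right) 21 \left(5 + 9 \cdot 1\right) = - 210 \left(5 + 9\right) = \left(-210\right) 14 = -2940$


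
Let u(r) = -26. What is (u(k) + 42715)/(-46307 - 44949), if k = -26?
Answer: -42689/91256 ≈ -0.46779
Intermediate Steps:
(u(k) + 42715)/(-46307 - 44949) = (-26 + 42715)/(-46307 - 44949) = 42689/(-91256) = 42689*(-1/91256) = -42689/91256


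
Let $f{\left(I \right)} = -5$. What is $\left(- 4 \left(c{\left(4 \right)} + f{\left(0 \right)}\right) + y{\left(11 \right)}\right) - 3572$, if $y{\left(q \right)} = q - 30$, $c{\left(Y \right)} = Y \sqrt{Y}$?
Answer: $-3603$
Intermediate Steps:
$c{\left(Y \right)} = Y^{\frac{3}{2}}$
$y{\left(q \right)} = -30 + q$
$\left(- 4 \left(c{\left(4 \right)} + f{\left(0 \right)}\right) + y{\left(11 \right)}\right) - 3572 = \left(- 4 \left(4^{\frac{3}{2}} - 5\right) + \left(-30 + 11\right)\right) - 3572 = \left(- 4 \left(8 - 5\right) - 19\right) - 3572 = \left(\left(-4\right) 3 - 19\right) - 3572 = \left(-12 - 19\right) - 3572 = -31 - 3572 = -3603$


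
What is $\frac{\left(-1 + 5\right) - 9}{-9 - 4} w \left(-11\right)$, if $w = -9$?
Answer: $\frac{495}{13} \approx 38.077$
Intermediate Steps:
$\frac{\left(-1 + 5\right) - 9}{-9 - 4} w \left(-11\right) = \frac{\left(-1 + 5\right) - 9}{-9 - 4} \left(-9\right) \left(-11\right) = \frac{4 - 9}{-13} \left(-9\right) \left(-11\right) = \left(-5\right) \left(- \frac{1}{13}\right) \left(-9\right) \left(-11\right) = \frac{5}{13} \left(-9\right) \left(-11\right) = \left(- \frac{45}{13}\right) \left(-11\right) = \frac{495}{13}$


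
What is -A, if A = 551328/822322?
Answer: -275664/411161 ≈ -0.67045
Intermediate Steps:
A = 275664/411161 (A = 551328*(1/822322) = 275664/411161 ≈ 0.67045)
-A = -1*275664/411161 = -275664/411161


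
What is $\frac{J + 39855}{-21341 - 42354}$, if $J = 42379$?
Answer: $- \frac{82234}{63695} \approx -1.2911$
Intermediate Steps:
$\frac{J + 39855}{-21341 - 42354} = \frac{42379 + 39855}{-21341 - 42354} = \frac{82234}{-63695} = 82234 \left(- \frac{1}{63695}\right) = - \frac{82234}{63695}$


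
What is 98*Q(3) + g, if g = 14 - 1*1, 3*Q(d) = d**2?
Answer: 307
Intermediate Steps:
Q(d) = d**2/3
g = 13 (g = 14 - 1 = 13)
98*Q(3) + g = 98*((1/3)*3**2) + 13 = 98*((1/3)*9) + 13 = 98*3 + 13 = 294 + 13 = 307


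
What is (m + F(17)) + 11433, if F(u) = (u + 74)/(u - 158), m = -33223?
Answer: -3072481/141 ≈ -21791.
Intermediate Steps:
F(u) = (74 + u)/(-158 + u)
(m + F(17)) + 11433 = (-33223 + (74 + 17)/(-158 + 17)) + 11433 = (-33223 + 91/(-141)) + 11433 = (-33223 - 1/141*91) + 11433 = (-33223 - 91/141) + 11433 = -4684534/141 + 11433 = -3072481/141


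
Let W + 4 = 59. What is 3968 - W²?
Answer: 943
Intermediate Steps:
W = 55 (W = -4 + 59 = 55)
3968 - W² = 3968 - 1*55² = 3968 - 1*3025 = 3968 - 3025 = 943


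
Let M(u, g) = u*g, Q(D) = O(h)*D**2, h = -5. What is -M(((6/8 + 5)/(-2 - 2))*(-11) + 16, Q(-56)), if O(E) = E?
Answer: 498820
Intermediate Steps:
Q(D) = -5*D**2
M(u, g) = g*u
-M(((6/8 + 5)/(-2 - 2))*(-11) + 16, Q(-56)) = -(-5*(-56)**2)*(((6/8 + 5)/(-2 - 2))*(-11) + 16) = -(-5*3136)*(((6*(1/8) + 5)/(-4))*(-11) + 16) = -(-15680)*(((3/4 + 5)*(-1/4))*(-11) + 16) = -(-15680)*(((23/4)*(-1/4))*(-11) + 16) = -(-15680)*(-23/16*(-11) + 16) = -(-15680)*(253/16 + 16) = -(-15680)*509/16 = -1*(-498820) = 498820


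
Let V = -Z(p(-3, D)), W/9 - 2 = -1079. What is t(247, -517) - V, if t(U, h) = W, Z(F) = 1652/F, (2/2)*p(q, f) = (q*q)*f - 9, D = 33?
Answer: -697483/72 ≈ -9687.3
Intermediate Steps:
W = -9693 (W = 18 + 9*(-1079) = 18 - 9711 = -9693)
p(q, f) = -9 + f*q² (p(q, f) = (q*q)*f - 9 = q²*f - 9 = f*q² - 9 = -9 + f*q²)
t(U, h) = -9693
V = -413/72 (V = -1652/(-9 + 33*(-3)²) = -1652/(-9 + 33*9) = -1652/(-9 + 297) = -1652/288 = -1*413/72 = -413/72 ≈ -5.7361)
t(247, -517) - V = -9693 - 1*(-413/72) = -9693 + 413/72 = -697483/72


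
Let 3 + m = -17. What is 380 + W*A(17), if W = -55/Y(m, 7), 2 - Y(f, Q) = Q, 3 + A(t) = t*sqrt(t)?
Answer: 347 + 187*sqrt(17) ≈ 1118.0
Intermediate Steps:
m = -20 (m = -3 - 17 = -20)
A(t) = -3 + t**(3/2) (A(t) = -3 + t*sqrt(t) = -3 + t**(3/2))
Y(f, Q) = 2 - Q
W = 11 (W = -55/(2 - 1*7) = -55/(2 - 7) = -55/(-5) = -55*(-1/5) = 11)
380 + W*A(17) = 380 + 11*(-3 + 17**(3/2)) = 380 + 11*(-3 + 17*sqrt(17)) = 380 + (-33 + 187*sqrt(17)) = 347 + 187*sqrt(17)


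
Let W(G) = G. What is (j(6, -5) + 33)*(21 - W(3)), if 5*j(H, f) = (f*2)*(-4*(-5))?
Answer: -126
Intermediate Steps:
j(H, f) = 8*f (j(H, f) = ((f*2)*(-4*(-5)))/5 = ((2*f)*20)/5 = (40*f)/5 = 8*f)
(j(6, -5) + 33)*(21 - W(3)) = (8*(-5) + 33)*(21 - 1*3) = (-40 + 33)*(21 - 3) = -7*18 = -126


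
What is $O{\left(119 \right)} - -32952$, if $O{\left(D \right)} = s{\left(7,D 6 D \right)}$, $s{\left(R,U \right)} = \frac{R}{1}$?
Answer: $32959$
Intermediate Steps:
$s{\left(R,U \right)} = R$ ($s{\left(R,U \right)} = R 1 = R$)
$O{\left(D \right)} = 7$
$O{\left(119 \right)} - -32952 = 7 - -32952 = 7 + 32952 = 32959$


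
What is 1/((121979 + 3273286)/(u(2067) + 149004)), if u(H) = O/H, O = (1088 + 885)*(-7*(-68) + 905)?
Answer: 310715981/7018012755 ≈ 0.044274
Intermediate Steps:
O = 2724713 (O = 1973*(476 + 905) = 1973*1381 = 2724713)
u(H) = 2724713/H
1/((121979 + 3273286)/(u(2067) + 149004)) = 1/((121979 + 3273286)/(2724713/2067 + 149004)) = 1/(3395265/(2724713*(1/2067) + 149004)) = 1/(3395265/(2724713/2067 + 149004)) = 1/(3395265/(310715981/2067)) = 1/(3395265*(2067/310715981)) = 1/(7018012755/310715981) = 310715981/7018012755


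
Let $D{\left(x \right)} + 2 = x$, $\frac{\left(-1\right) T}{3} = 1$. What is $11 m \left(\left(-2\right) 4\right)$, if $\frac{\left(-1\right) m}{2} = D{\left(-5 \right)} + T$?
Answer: $-1760$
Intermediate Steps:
$T = -3$ ($T = \left(-3\right) 1 = -3$)
$D{\left(x \right)} = -2 + x$
$m = 20$ ($m = - 2 \left(\left(-2 - 5\right) - 3\right) = - 2 \left(-7 - 3\right) = \left(-2\right) \left(-10\right) = 20$)
$11 m \left(\left(-2\right) 4\right) = 11 \cdot 20 \left(\left(-2\right) 4\right) = 220 \left(-8\right) = -1760$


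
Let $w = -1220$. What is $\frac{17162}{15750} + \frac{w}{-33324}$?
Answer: $\frac{24630062}{21868875} \approx 1.1263$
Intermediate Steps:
$\frac{17162}{15750} + \frac{w}{-33324} = \frac{17162}{15750} - \frac{1220}{-33324} = 17162 \cdot \frac{1}{15750} - - \frac{305}{8331} = \frac{8581}{7875} + \frac{305}{8331} = \frac{24630062}{21868875}$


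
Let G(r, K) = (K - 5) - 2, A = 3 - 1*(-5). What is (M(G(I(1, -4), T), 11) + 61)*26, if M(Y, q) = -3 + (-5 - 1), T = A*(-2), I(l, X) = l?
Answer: 1352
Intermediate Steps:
A = 8 (A = 3 + 5 = 8)
T = -16 (T = 8*(-2) = -16)
G(r, K) = -7 + K (G(r, K) = (-5 + K) - 2 = -7 + K)
M(Y, q) = -9 (M(Y, q) = -3 - 6 = -9)
(M(G(I(1, -4), T), 11) + 61)*26 = (-9 + 61)*26 = 52*26 = 1352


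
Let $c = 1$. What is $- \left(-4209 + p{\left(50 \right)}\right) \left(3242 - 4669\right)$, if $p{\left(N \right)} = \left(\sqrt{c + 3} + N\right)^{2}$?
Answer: $-2147635$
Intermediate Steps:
$p{\left(N \right)} = \left(2 + N\right)^{2}$ ($p{\left(N \right)} = \left(\sqrt{1 + 3} + N\right)^{2} = \left(\sqrt{4} + N\right)^{2} = \left(2 + N\right)^{2}$)
$- \left(-4209 + p{\left(50 \right)}\right) \left(3242 - 4669\right) = - \left(-4209 + \left(2 + 50\right)^{2}\right) \left(3242 - 4669\right) = - \left(-4209 + 52^{2}\right) \left(-1427\right) = - \left(-4209 + 2704\right) \left(-1427\right) = - \left(-1505\right) \left(-1427\right) = \left(-1\right) 2147635 = -2147635$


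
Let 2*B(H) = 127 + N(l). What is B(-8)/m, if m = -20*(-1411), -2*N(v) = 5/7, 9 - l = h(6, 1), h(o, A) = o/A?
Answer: 1773/790160 ≈ 0.0022439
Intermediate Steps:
l = 3 (l = 9 - 6/1 = 9 - 6 = 3)
N(v) = -5/14 (N(v) = -5/(2*7) = -1/2*5/7 = -5/14)
B(H) = 1773/28 (B(H) = (127 - 5/14)/2 = (1/2)*(1773/14) = 1773/28)
m = 28220
B(-8)/m = (1773/28)/28220 = (1773/28)*(1/28220) = 1773/790160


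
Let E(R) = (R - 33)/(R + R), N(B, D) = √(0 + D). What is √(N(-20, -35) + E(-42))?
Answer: √(175 + 196*I*√35)/14 ≈ 1.8542 + 1.5953*I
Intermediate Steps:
N(B, D) = √D
E(R) = (-33 + R)/(2*R) (E(R) = (-33 + R)/((2*R)) = (-33 + R)*(1/(2*R)) = (-33 + R)/(2*R))
√(N(-20, -35) + E(-42)) = √(√(-35) + (½)*(-33 - 42)/(-42)) = √(I*√35 + (½)*(-1/42)*(-75)) = √(I*√35 + 25/28) = √(25/28 + I*√35)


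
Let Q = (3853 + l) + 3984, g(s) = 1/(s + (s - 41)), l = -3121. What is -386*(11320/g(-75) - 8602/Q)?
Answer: 983968669373/1179 ≈ 8.3458e+8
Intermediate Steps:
g(s) = 1/(-41 + 2*s) (g(s) = 1/(s + (-41 + s)) = 1/(-41 + 2*s))
Q = 4716 (Q = (3853 - 3121) + 3984 = 732 + 3984 = 4716)
-386*(11320/g(-75) - 8602/Q) = -386*(11320/(1/(-41 + 2*(-75))) - 8602/4716) = -386*(11320/(1/(-41 - 150)) - 8602*1/4716) = -386*(11320/(1/(-191)) - 4301/2358) = -386*(11320/(-1/191) - 4301/2358) = -386*(11320*(-191) - 4301/2358) = -386*(-2162120 - 4301/2358) = -386*(-5098283261/2358) = 983968669373/1179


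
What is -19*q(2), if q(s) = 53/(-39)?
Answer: 1007/39 ≈ 25.821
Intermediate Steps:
q(s) = -53/39 (q(s) = 53*(-1/39) = -53/39)
-19*q(2) = -19*(-53/39) = 1007/39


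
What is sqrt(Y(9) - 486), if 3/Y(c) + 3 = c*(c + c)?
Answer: I*sqrt(1365121)/53 ≈ 22.045*I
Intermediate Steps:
Y(c) = 3/(-3 + 2*c**2) (Y(c) = 3/(-3 + c*(c + c)) = 3/(-3 + c*(2*c)) = 3/(-3 + 2*c**2))
sqrt(Y(9) - 486) = sqrt(3/(-3 + 2*9**2) - 486) = sqrt(3/(-3 + 2*81) - 486) = sqrt(3/(-3 + 162) - 486) = sqrt(3/159 - 486) = sqrt(3*(1/159) - 486) = sqrt(1/53 - 486) = sqrt(-25757/53) = I*sqrt(1365121)/53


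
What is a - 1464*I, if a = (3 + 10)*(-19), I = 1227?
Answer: -1796575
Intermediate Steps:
a = -247 (a = 13*(-19) = -247)
a - 1464*I = -247 - 1464*1227 = -247 - 1796328 = -1796575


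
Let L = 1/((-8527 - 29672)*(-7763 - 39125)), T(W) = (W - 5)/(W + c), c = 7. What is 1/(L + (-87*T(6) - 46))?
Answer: -23283971256/1226886177707 ≈ -0.018978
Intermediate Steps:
T(W) = (-5 + W)/(7 + W) (T(W) = (W - 5)/(W + 7) = (-5 + W)/(7 + W))
L = 1/1791074712 (L = 1/(-38199*(-46888)) = 1/1791074712 ≈ 5.5832e-10)
1/(L + (-87*T(6) - 46)) = 1/(1/1791074712 + (-87*(-5 + 6)/(7 + 6) - 46)) = 1/(1/1791074712 + (-87/13 - 46)) = 1/(1/1791074712 - 685/13) = 1/(-1226886177707/23283971256) = -23283971256/1226886177707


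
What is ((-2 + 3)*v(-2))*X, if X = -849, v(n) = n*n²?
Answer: 6792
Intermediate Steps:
v(n) = n³
((-2 + 3)*v(-2))*X = ((-2 + 3)*(-2)³)*(-849) = (1*(-8))*(-849) = -8*(-849) = 6792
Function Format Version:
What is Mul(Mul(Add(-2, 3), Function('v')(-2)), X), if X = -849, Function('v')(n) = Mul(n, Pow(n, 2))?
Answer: 6792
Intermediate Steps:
Function('v')(n) = Pow(n, 3)
Mul(Mul(Add(-2, 3), Function('v')(-2)), X) = Mul(Mul(Add(-2, 3), Pow(-2, 3)), -849) = Mul(Mul(1, -8), -849) = Mul(-8, -849) = 6792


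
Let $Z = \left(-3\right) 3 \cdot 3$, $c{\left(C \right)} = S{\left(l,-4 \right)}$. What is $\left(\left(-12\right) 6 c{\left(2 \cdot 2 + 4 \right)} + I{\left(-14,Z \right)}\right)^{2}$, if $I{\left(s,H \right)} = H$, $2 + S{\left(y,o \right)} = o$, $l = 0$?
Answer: $164025$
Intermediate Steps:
$S{\left(y,o \right)} = -2 + o$
$c{\left(C \right)} = -6$ ($c{\left(C \right)} = -2 - 4 = -6$)
$Z = -27$ ($Z = \left(-9\right) 3 = -27$)
$\left(\left(-12\right) 6 c{\left(2 \cdot 2 + 4 \right)} + I{\left(-14,Z \right)}\right)^{2} = \left(\left(-12\right) 6 \left(-6\right) - 27\right)^{2} = \left(\left(-72\right) \left(-6\right) - 27\right)^{2} = \left(432 - 27\right)^{2} = 405^{2} = 164025$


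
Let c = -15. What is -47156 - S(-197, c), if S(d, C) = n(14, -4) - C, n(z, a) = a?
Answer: -47167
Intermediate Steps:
S(d, C) = -4 - C
-47156 - S(-197, c) = -47156 - (-4 - 1*(-15)) = -47156 - (-4 + 15) = -47156 - 1*11 = -47156 - 11 = -47167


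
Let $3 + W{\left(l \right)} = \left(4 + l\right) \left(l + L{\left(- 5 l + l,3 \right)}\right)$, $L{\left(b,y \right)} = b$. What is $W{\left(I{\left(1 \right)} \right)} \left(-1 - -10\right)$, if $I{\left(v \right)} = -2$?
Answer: $81$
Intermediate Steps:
$W{\left(l \right)} = -3 - 3 l \left(4 + l\right)$ ($W{\left(l \right)} = -3 + \left(4 + l\right) \left(l + \left(- 5 l + l\right)\right) = -3 + \left(4 + l\right) \left(l - 4 l\right) = -3 + \left(4 + l\right) \left(- 3 l\right) = -3 - 3 l \left(4 + l\right)$)
$W{\left(I{\left(1 \right)} \right)} \left(-1 - -10\right) = \left(-3 - -24 - 3 \left(-2\right)^{2}\right) \left(-1 - -10\right) = \left(-3 + 24 - 12\right) \left(-1 + 10\right) = \left(-3 + 24 - 12\right) 9 = 9 \cdot 9 = 81$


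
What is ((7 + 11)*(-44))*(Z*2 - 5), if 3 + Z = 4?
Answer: 2376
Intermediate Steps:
Z = 1 (Z = -3 + 4 = 1)
((7 + 11)*(-44))*(Z*2 - 5) = ((7 + 11)*(-44))*(1*2 - 5) = (18*(-44))*(2 - 5) = -792*(-3) = 2376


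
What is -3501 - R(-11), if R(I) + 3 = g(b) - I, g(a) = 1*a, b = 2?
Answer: -3511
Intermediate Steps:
g(a) = a
R(I) = -1 - I (R(I) = -3 + (2 - I) = -1 - I)
-3501 - R(-11) = -3501 - (-1 - 1*(-11)) = -3501 - (-1 + 11) = -3501 - 1*10 = -3501 - 10 = -3511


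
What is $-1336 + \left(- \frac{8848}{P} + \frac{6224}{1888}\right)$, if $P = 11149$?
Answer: $- \frac{1754324655}{1315582} \approx -1333.5$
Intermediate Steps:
$-1336 + \left(- \frac{8848}{P} + \frac{6224}{1888}\right) = -1336 + \left(- \frac{8848}{11149} + \frac{6224}{1888}\right) = -1336 + \left(\left(-8848\right) \frac{1}{11149} + 6224 \cdot \frac{1}{1888}\right) = -1336 + \left(- \frac{8848}{11149} + \frac{389}{118}\right) = -1336 + \frac{3292897}{1315582} = - \frac{1754324655}{1315582}$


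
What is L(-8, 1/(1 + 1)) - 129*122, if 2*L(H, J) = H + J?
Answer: -62967/4 ≈ -15742.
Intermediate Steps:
L(H, J) = H/2 + J/2 (L(H, J) = (H + J)/2 = H/2 + J/2)
L(-8, 1/(1 + 1)) - 129*122 = ((½)*(-8) + 1/(2*(1 + 1))) - 129*122 = (-4 + (½)/2) - 15738 = (-4 + (½)*(½)) - 15738 = (-4 + ¼) - 15738 = -15/4 - 15738 = -62967/4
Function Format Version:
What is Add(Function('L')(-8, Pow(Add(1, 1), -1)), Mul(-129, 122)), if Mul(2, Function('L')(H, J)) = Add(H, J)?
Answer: Rational(-62967, 4) ≈ -15742.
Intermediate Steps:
Function('L')(H, J) = Add(Mul(Rational(1, 2), H), Mul(Rational(1, 2), J)) (Function('L')(H, J) = Mul(Rational(1, 2), Add(H, J)) = Add(Mul(Rational(1, 2), H), Mul(Rational(1, 2), J)))
Add(Function('L')(-8, Pow(Add(1, 1), -1)), Mul(-129, 122)) = Add(Add(Mul(Rational(1, 2), -8), Mul(Rational(1, 2), Pow(Add(1, 1), -1))), Mul(-129, 122)) = Add(Add(-4, Mul(Rational(1, 2), Pow(2, -1))), -15738) = Add(Add(-4, Mul(Rational(1, 2), Rational(1, 2))), -15738) = Add(Add(-4, Rational(1, 4)), -15738) = Add(Rational(-15, 4), -15738) = Rational(-62967, 4)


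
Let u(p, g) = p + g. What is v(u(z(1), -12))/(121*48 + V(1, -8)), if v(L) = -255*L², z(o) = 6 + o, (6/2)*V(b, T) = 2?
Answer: -19125/17426 ≈ -1.0975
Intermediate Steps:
V(b, T) = ⅔ (V(b, T) = (⅓)*2 = ⅔)
u(p, g) = g + p
v(u(z(1), -12))/(121*48 + V(1, -8)) = (-255*(-12 + (6 + 1))²)/(121*48 + ⅔) = (-255*(-12 + 7)²)/(5808 + ⅔) = (-255*(-5)²)/(17426/3) = -255*25*(3/17426) = -6375*3/17426 = -19125/17426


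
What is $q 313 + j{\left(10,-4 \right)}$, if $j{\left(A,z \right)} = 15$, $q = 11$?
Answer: $3458$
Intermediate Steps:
$q 313 + j{\left(10,-4 \right)} = 11 \cdot 313 + 15 = 3443 + 15 = 3458$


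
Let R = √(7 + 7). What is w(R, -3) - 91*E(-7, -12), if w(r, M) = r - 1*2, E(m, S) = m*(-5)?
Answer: -3187 + √14 ≈ -3183.3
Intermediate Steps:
E(m, S) = -5*m
R = √14 ≈ 3.7417
w(r, M) = -2 + r (w(r, M) = r - 2 = -2 + r)
w(R, -3) - 91*E(-7, -12) = (-2 + √14) - (-455)*(-7) = (-2 + √14) - 91*35 = (-2 + √14) - 3185 = -3187 + √14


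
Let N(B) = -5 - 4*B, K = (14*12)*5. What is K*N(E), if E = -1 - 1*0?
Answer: -840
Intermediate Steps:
E = -1 (E = -1 + 0 = -1)
K = 840 (K = 168*5 = 840)
K*N(E) = 840*(-5 - 4*(-1)) = 840*(-5 + 4) = 840*(-1) = -840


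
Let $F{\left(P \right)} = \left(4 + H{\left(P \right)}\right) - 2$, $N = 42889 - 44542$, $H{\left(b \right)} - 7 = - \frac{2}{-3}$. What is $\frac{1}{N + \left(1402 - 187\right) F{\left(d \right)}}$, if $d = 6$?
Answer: $\frac{1}{10092} \approx 9.9088 \cdot 10^{-5}$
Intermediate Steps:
$H{\left(b \right)} = \frac{23}{3}$ ($H{\left(b \right)} = 7 - \frac{2}{-3} = 7 - - \frac{2}{3} = 7 + \frac{2}{3} = \frac{23}{3}$)
$N = -1653$
$F{\left(P \right)} = \frac{29}{3}$ ($F{\left(P \right)} = \left(4 + \frac{23}{3}\right) - 2 = \frac{35}{3} - 2 = \frac{29}{3}$)
$\frac{1}{N + \left(1402 - 187\right) F{\left(d \right)}} = \frac{1}{-1653 + \left(1402 - 187\right) \frac{29}{3}} = \frac{1}{-1653 + 1215 \cdot \frac{29}{3}} = \frac{1}{-1653 + 11745} = \frac{1}{10092}$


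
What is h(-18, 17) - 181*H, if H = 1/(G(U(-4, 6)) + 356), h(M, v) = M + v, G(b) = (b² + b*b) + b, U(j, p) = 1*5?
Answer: -592/411 ≈ -1.4404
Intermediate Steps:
U(j, p) = 5
G(b) = b + 2*b² (G(b) = (b² + b²) + b = 2*b² + b = b + 2*b²)
H = 1/411 (H = 1/(5*(1 + 2*5) + 356) = 1/(5*(1 + 10) + 356) = 1/(5*11 + 356) = 1/(55 + 356) = 1/411 ≈ 0.0024331)
h(-18, 17) - 181*H = (-18 + 17) - 181*1/411 = -1 - 181/411 = -592/411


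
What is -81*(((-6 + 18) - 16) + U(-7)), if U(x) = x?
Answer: 891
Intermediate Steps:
-81*(((-6 + 18) - 16) + U(-7)) = -81*(((-6 + 18) - 16) - 7) = -81*((12 - 16) - 7) = -81*(-4 - 7) = -81*(-11) = 891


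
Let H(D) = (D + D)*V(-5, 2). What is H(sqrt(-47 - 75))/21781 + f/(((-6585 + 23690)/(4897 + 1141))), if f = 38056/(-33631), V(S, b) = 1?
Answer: -229782128/575258255 + 2*I*sqrt(122)/21781 ≈ -0.39944 + 0.0010142*I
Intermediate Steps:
H(D) = 2*D (H(D) = (D + D)*1 = (2*D)*1 = 2*D)
f = -38056/33631 (f = 38056*(-1/33631) = -38056/33631 ≈ -1.1316)
H(sqrt(-47 - 75))/21781 + f/(((-6585 + 23690)/(4897 + 1141))) = (2*sqrt(-47 - 75))/21781 - 38056*(4897 + 1141)/(-6585 + 23690)/33631 = (2*sqrt(-122))*(1/21781) - 38056/(33631*(17105/6038)) = (2*(I*sqrt(122)))*(1/21781) - 38056/(33631*(17105*(1/6038))) = (2*I*sqrt(122))*(1/21781) - 38056/(33631*17105/6038) = 2*I*sqrt(122)/21781 - 38056/33631*6038/17105 = 2*I*sqrt(122)/21781 - 229782128/575258255 = -229782128/575258255 + 2*I*sqrt(122)/21781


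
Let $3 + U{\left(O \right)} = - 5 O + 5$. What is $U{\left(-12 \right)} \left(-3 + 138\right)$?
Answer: $8370$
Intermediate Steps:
$U{\left(O \right)} = 2 - 5 O$ ($U{\left(O \right)} = -3 - \left(-5 + 5 O\right) = 2 - 5 O$)
$U{\left(-12 \right)} \left(-3 + 138\right) = \left(2 - -60\right) \left(-3 + 138\right) = \left(2 + 60\right) 135 = 62 \cdot 135 = 8370$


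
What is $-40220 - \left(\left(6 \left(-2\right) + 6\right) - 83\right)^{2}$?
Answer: $-48141$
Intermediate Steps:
$-40220 - \left(\left(6 \left(-2\right) + 6\right) - 83\right)^{2} = -40220 - \left(\left(-12 + 6\right) - 83\right)^{2} = -40220 - \left(-6 - 83\right)^{2} = -40220 - \left(-89\right)^{2} = -40220 - 7921 = -48141$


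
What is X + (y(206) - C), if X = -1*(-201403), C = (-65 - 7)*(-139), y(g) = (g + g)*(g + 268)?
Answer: 386683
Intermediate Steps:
y(g) = 2*g*(268 + g) (y(g) = (2*g)*(268 + g) = 2*g*(268 + g))
C = 10008 (C = -72*(-139) = 10008)
X = 201403
X + (y(206) - C) = 201403 + (2*206*(268 + 206) - 1*10008) = 201403 + (2*206*474 - 10008) = 201403 + (195288 - 10008) = 201403 + 185280 = 386683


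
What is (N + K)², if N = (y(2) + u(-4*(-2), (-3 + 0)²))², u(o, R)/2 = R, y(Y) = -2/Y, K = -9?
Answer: 78400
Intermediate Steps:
u(o, R) = 2*R
N = 289 (N = (-2/2 + 2*(-3 + 0)²)² = (-2*½ + 2*(-3)²)² = (-1 + 2*9)² = (-1 + 18)² = 17² = 289)
(N + K)² = (289 - 9)² = 280² = 78400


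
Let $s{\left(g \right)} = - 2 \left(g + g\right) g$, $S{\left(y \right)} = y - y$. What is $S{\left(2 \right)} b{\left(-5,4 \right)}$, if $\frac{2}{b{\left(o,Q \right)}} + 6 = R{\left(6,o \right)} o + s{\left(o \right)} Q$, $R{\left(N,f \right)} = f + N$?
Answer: $0$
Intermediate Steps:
$S{\left(y \right)} = 0$
$R{\left(N,f \right)} = N + f$
$s{\left(g \right)} = - 4 g^{2}$ ($s{\left(g \right)} = - 2 \cdot 2 g g = - 4 g g = - 4 g^{2}$)
$b{\left(o,Q \right)} = \frac{2}{-6 + o \left(6 + o\right) - 4 Q o^{2}}$ ($b{\left(o,Q \right)} = \frac{2}{-6 + \left(\left(6 + o\right) o + - 4 o^{2} Q\right)} = \frac{2}{-6 - \left(- o \left(6 + o\right) + 4 Q o^{2}\right)} = \frac{2}{-6 + o \left(6 + o\right) - 4 Q o^{2}}$)
$S{\left(2 \right)} b{\left(-5,4 \right)} = 0 \frac{2}{-6 - 5 \left(6 - 5\right) - 16 \left(-5\right)^{2}} = 0 \frac{2}{-6 - 5 - 16 \cdot 25} = 0 \frac{2}{-6 - 5 - 400} = 0 \frac{2}{-411} = 0 \cdot 2 \left(- \frac{1}{411}\right) = 0 \left(- \frac{2}{411}\right) = 0$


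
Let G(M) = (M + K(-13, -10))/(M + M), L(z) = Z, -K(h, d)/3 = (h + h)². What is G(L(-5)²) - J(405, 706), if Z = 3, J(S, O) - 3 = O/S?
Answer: -94697/810 ≈ -116.91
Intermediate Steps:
J(S, O) = 3 + O/S
K(h, d) = -12*h² (K(h, d) = -3*(h + h)² = -3*4*h² = -12*h²)
L(z) = 3
G(M) = (-2028 + M)/(2*M) (G(M) = (M - 12*(-13)²)/(M + M) = (M - 12*169)/((2*M)) = (M - 2028)*(1/(2*M)) = (-2028 + M)*(1/(2*M)) = (-2028 + M)/(2*M))
G(L(-5)²) - J(405, 706) = (-2028 + 3²)/(2*(3²)) - (3 + 706/405) = (½)*(-2028 + 9)/9 - (3 + 706*(1/405)) = (½)*(⅑)*(-2019) - (3 + 706/405) = -673/6 - 1*1921/405 = -673/6 - 1921/405 = -94697/810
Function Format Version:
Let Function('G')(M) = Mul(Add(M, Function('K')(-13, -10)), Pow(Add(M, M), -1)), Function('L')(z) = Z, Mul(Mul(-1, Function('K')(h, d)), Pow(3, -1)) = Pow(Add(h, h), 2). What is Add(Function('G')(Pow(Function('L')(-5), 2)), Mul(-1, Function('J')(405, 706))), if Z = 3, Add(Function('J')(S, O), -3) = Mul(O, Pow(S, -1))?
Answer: Rational(-94697, 810) ≈ -116.91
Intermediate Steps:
Function('J')(S, O) = Add(3, Mul(O, Pow(S, -1)))
Function('K')(h, d) = Mul(-12, Pow(h, 2)) (Function('K')(h, d) = Mul(-3, Pow(Add(h, h), 2)) = Mul(-3, Pow(Mul(2, h), 2)) = Mul(-3, Mul(4, Pow(h, 2))) = Mul(-12, Pow(h, 2)))
Function('L')(z) = 3
Function('G')(M) = Mul(Rational(1, 2), Pow(M, -1), Add(-2028, M)) (Function('G')(M) = Mul(Add(M, Mul(-12, Pow(-13, 2))), Pow(Add(M, M), -1)) = Mul(Add(M, Mul(-12, 169)), Pow(Mul(2, M), -1)) = Mul(Add(M, -2028), Mul(Rational(1, 2), Pow(M, -1))) = Mul(Add(-2028, M), Mul(Rational(1, 2), Pow(M, -1))) = Mul(Rational(1, 2), Pow(M, -1), Add(-2028, M)))
Add(Function('G')(Pow(Function('L')(-5), 2)), Mul(-1, Function('J')(405, 706))) = Add(Mul(Rational(1, 2), Pow(Pow(3, 2), -1), Add(-2028, Pow(3, 2))), Mul(-1, Add(3, Mul(706, Pow(405, -1))))) = Add(Mul(Rational(1, 2), Pow(9, -1), Add(-2028, 9)), Mul(-1, Add(3, Mul(706, Rational(1, 405))))) = Add(Mul(Rational(1, 2), Rational(1, 9), -2019), Mul(-1, Add(3, Rational(706, 405)))) = Add(Rational(-673, 6), Mul(-1, Rational(1921, 405))) = Add(Rational(-673, 6), Rational(-1921, 405)) = Rational(-94697, 810)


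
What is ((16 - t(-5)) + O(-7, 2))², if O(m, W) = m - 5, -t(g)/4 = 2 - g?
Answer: 1024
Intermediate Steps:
t(g) = -8 + 4*g (t(g) = -4*(2 - g) = -8 + 4*g)
O(m, W) = -5 + m
((16 - t(-5)) + O(-7, 2))² = ((16 - (-8 + 4*(-5))) + (-5 - 7))² = ((16 - (-8 - 20)) - 12)² = ((16 - 1*(-28)) - 12)² = ((16 + 28) - 12)² = (44 - 12)² = 32² = 1024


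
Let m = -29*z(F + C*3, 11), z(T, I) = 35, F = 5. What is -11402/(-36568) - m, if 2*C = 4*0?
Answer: 18563961/18284 ≈ 1015.3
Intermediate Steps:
C = 0 (C = (4*0)/2 = (½)*0 = 0)
m = -1015 (m = -29*35 = -1015)
-11402/(-36568) - m = -11402/(-36568) - 1*(-1015) = -11402*(-1/36568) + 1015 = 5701/18284 + 1015 = 18563961/18284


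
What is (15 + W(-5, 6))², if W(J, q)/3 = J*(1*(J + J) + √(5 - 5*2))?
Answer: 26100 - 4950*I*√5 ≈ 26100.0 - 11069.0*I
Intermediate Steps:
W(J, q) = 3*J*(2*J + I*√5) (W(J, q) = 3*(J*(1*(J + J) + √(5 - 5*2))) = 3*(J*(1*(2*J) + √(5 - 10))) = 3*(J*(2*J + √(-5))) = 3*(J*(2*J + I*√5)) = 3*J*(2*J + I*√5))
(15 + W(-5, 6))² = (15 + 3*(-5)*(2*(-5) + I*√5))² = (15 + 3*(-5)*(-10 + I*√5))² = (15 + (150 - 15*I*√5))² = (165 - 15*I*√5)²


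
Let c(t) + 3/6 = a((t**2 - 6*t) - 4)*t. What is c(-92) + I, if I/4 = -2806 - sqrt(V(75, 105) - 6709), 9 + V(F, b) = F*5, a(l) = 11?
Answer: -24473/2 - 4*I*sqrt(6343) ≈ -12237.0 - 318.57*I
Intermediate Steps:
V(F, b) = -9 + 5*F (V(F, b) = -9 + F*5 = -9 + 5*F)
c(t) = -1/2 + 11*t
I = -11224 - 4*I*sqrt(6343) (I = 4*(-2806 - sqrt((-9 + 5*75) - 6709)) = 4*(-2806 - sqrt((-9 + 375) - 6709)) = 4*(-2806 - sqrt(366 - 6709)) = 4*(-2806 - sqrt(-6343)) = 4*(-2806 - I*sqrt(6343)) = -11224 - 4*I*sqrt(6343) ≈ -11224.0 - 318.57*I)
c(-92) + I = (-1/2 + 11*(-92)) + (-11224 - 4*I*sqrt(6343)) = (-1/2 - 1012) + (-11224 - 4*I*sqrt(6343)) = -2025/2 + (-11224 - 4*I*sqrt(6343)) = -24473/2 - 4*I*sqrt(6343)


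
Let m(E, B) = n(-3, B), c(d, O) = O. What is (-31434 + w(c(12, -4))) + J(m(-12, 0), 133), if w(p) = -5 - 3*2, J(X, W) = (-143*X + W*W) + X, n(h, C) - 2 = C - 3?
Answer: -13614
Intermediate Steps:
n(h, C) = -1 + C (n(h, C) = 2 + (C - 3) = 2 + (-3 + C) = -1 + C)
m(E, B) = -1 + B
J(X, W) = W**2 - 142*X (J(X, W) = (-143*X + W**2) + X = (W**2 - 143*X) + X = W**2 - 142*X)
w(p) = -11 (w(p) = -5 - 6 = -11)
(-31434 + w(c(12, -4))) + J(m(-12, 0), 133) = (-31434 - 11) + (133**2 - 142*(-1 + 0)) = -31445 + (17689 - 142*(-1)) = -31445 + (17689 + 142) = -31445 + 17831 = -13614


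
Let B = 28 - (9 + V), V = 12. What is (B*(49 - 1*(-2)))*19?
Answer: 6783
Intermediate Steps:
B = 7 (B = 28 - (9 + 12) = 28 - 1*21 = 28 - 21 = 7)
(B*(49 - 1*(-2)))*19 = (7*(49 - 1*(-2)))*19 = (7*(49 + 2))*19 = (7*51)*19 = 357*19 = 6783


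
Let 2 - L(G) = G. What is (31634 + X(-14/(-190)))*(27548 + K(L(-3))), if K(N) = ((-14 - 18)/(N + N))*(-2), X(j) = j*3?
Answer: 414039440772/475 ≈ 8.7166e+8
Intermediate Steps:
L(G) = 2 - G
X(j) = 3*j
K(N) = 32/N (K(N) = -32*1/(2*N)*(-2) = -16/N*(-2) = 32/N)
(31634 + X(-14/(-190)))*(27548 + K(L(-3))) = (31634 + 3*(-14/(-190)))*(27548 + 32/(2 - 1*(-3))) = (31634 + 3*(-14*(-1/190)))*(27548 + 32/(2 + 3)) = (31634 + 3*(7/95))*(27548 + 32/5) = (31634 + 21/95)*(27548 + 32*(1/5)) = 3005251*(27548 + 32/5)/95 = (3005251/95)*(137772/5) = 414039440772/475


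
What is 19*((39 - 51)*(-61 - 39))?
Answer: 22800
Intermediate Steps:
19*((39 - 51)*(-61 - 39)) = 19*(-12*(-100)) = 19*1200 = 22800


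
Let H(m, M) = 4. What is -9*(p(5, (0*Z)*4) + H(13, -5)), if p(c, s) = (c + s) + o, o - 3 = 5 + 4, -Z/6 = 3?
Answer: -189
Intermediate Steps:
Z = -18 (Z = -6*3 = -18)
o = 12 (o = 3 + (5 + 4) = 3 + 9 = 12)
p(c, s) = 12 + c + s (p(c, s) = (c + s) + 12 = 12 + c + s)
-9*(p(5, (0*Z)*4) + H(13, -5)) = -9*((12 + 5 + (0*(-18))*4) + 4) = -9*((12 + 5 + 0*4) + 4) = -9*((12 + 5 + 0) + 4) = -9*(17 + 4) = -9*21 = -189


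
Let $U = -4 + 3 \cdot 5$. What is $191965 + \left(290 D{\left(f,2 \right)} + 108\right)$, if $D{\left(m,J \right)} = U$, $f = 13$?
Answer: $195263$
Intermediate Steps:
$U = 11$ ($U = -4 + 15 = 11$)
$D{\left(m,J \right)} = 11$
$191965 + \left(290 D{\left(f,2 \right)} + 108\right) = 191965 + \left(290 \cdot 11 + 108\right) = 191965 + \left(3190 + 108\right) = 191965 + 3298 = 195263$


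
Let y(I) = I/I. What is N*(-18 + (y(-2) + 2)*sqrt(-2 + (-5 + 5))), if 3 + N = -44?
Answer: 846 - 141*I*sqrt(2) ≈ 846.0 - 199.4*I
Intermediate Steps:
N = -47 (N = -3 - 44 = -47)
y(I) = 1
N*(-18 + (y(-2) + 2)*sqrt(-2 + (-5 + 5))) = -47*(-18 + (1 + 2)*sqrt(-2 + (-5 + 5))) = -47*(-18 + 3*sqrt(-2 + 0)) = -47*(-18 + 3*sqrt(-2)) = -47*(-18 + 3*(I*sqrt(2))) = -47*(-18 + 3*I*sqrt(2)) = 846 - 141*I*sqrt(2)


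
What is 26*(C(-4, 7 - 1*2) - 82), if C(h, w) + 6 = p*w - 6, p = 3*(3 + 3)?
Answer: -104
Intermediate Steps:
p = 18 (p = 3*6 = 18)
C(h, w) = -12 + 18*w (C(h, w) = -6 + (18*w - 6) = -6 + (-6 + 18*w) = -12 + 18*w)
26*(C(-4, 7 - 1*2) - 82) = 26*((-12 + 18*(7 - 1*2)) - 82) = 26*((-12 + 18*(7 - 2)) - 82) = 26*((-12 + 18*5) - 82) = 26*((-12 + 90) - 82) = 26*(78 - 82) = 26*(-4) = -104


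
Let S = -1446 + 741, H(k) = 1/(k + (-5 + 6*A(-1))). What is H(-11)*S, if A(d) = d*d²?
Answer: 705/22 ≈ 32.045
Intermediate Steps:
A(d) = d³
H(k) = 1/(-11 + k) (H(k) = 1/(k + (-5 + 6*(-1)³)) = 1/(k + (-5 + 6*(-1))) = 1/(k + (-5 - 6)) = 1/(k - 11) = 1/(-11 + k))
S = -705
H(-11)*S = -705/(-11 - 11) = -705/(-22) = -1/22*(-705) = 705/22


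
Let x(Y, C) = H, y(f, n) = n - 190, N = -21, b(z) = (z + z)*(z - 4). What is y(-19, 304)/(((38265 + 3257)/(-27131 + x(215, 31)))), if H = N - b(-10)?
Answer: -1563624/20761 ≈ -75.315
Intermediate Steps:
b(z) = 2*z*(-4 + z) (b(z) = (2*z)*(-4 + z) = 2*z*(-4 + z))
y(f, n) = -190 + n
H = -301 (H = -21 - 2*(-10)*(-4 - 10) = -21 - 2*(-10)*(-14) = -21 - 1*280 = -21 - 280 = -301)
x(Y, C) = -301
y(-19, 304)/(((38265 + 3257)/(-27131 + x(215, 31)))) = (-190 + 304)/(((38265 + 3257)/(-27131 - 301))) = 114/((41522/(-27432))) = 114/((41522*(-1/27432))) = 114/(-20761/13716) = 114*(-13716/20761) = -1563624/20761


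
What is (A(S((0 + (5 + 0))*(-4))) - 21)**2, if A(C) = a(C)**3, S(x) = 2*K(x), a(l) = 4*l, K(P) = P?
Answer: 16777388032441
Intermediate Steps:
S(x) = 2*x
A(C) = 64*C**3 (A(C) = (4*C)**3 = 64*C**3)
(A(S((0 + (5 + 0))*(-4))) - 21)**2 = (64*(2*((0 + (5 + 0))*(-4)))**3 - 21)**2 = (64*(2*((0 + 5)*(-4)))**3 - 21)**2 = (64*(2*(5*(-4)))**3 - 21)**2 = (64*(2*(-20))**3 - 21)**2 = (64*(-40)**3 - 21)**2 = (64*(-64000) - 21)**2 = (-4096000 - 21)**2 = (-4096021)**2 = 16777388032441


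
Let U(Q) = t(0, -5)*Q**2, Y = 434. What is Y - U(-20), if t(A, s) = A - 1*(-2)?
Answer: -366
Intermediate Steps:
t(A, s) = 2 + A (t(A, s) = A + 2 = 2 + A)
U(Q) = 2*Q**2 (U(Q) = (2 + 0)*Q**2 = 2*Q**2)
Y - U(-20) = 434 - 2*(-20)**2 = 434 - 2*400 = 434 - 1*800 = 434 - 800 = -366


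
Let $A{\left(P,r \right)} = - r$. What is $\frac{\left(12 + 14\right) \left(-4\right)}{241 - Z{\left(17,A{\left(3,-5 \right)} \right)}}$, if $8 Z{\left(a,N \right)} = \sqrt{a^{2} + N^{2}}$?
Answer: $- \frac{802048}{1858435} - \frac{416 \sqrt{314}}{1858435} \approx -0.43554$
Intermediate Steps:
$Z{\left(a,N \right)} = \frac{\sqrt{N^{2} + a^{2}}}{8}$ ($Z{\left(a,N \right)} = \frac{\sqrt{a^{2} + N^{2}}}{8} = \frac{\sqrt{N^{2} + a^{2}}}{8}$)
$\frac{\left(12 + 14\right) \left(-4\right)}{241 - Z{\left(17,A{\left(3,-5 \right)} \right)}} = \frac{\left(12 + 14\right) \left(-4\right)}{241 - \frac{\sqrt{\left(\left(-1\right) \left(-5\right)\right)^{2} + 17^{2}}}{8}} = \frac{26 \left(-4\right)}{241 - \frac{\sqrt{5^{2} + 289}}{8}} = - \frac{104}{241 - \frac{\sqrt{25 + 289}}{8}} = - \frac{104}{241 - \frac{\sqrt{314}}{8}}$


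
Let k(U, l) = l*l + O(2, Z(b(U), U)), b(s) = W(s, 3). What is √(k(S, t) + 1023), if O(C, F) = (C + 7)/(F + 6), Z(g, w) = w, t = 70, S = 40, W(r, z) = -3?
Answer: √12533482/46 ≈ 76.962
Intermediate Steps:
b(s) = -3
O(C, F) = (7 + C)/(6 + F)
k(U, l) = l² + 9/(6 + U) (k(U, l) = l*l + (7 + 2)/(6 + U) = l² + 9/(6 + U))
√(k(S, t) + 1023) = √((9 + 70²*(6 + 40))/(6 + 40) + 1023) = √((9 + 4900*46)/46 + 1023) = √((9 + 225400)/46 + 1023) = √((1/46)*225409 + 1023) = √(225409/46 + 1023) = √(272467/46) = √12533482/46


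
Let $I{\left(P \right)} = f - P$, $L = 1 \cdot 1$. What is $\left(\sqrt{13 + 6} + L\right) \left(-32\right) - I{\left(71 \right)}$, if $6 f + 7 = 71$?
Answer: $\frac{85}{3} - 32 \sqrt{19} \approx -111.15$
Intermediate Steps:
$f = \frac{32}{3}$ ($f = - \frac{7}{6} + \frac{1}{6} \cdot 71 = - \frac{7}{6} + \frac{71}{6} = \frac{32}{3} \approx 10.667$)
$L = 1$
$I{\left(P \right)} = \frac{32}{3} - P$
$\left(\sqrt{13 + 6} + L\right) \left(-32\right) - I{\left(71 \right)} = \left(\sqrt{13 + 6} + 1\right) \left(-32\right) - \left(\frac{32}{3} - 71\right) = \left(\sqrt{19} + 1\right) \left(-32\right) - \left(\frac{32}{3} - 71\right) = \left(1 + \sqrt{19}\right) \left(-32\right) - - \frac{181}{3} = \left(-32 - 32 \sqrt{19}\right) + \frac{181}{3} = \frac{85}{3} - 32 \sqrt{19}$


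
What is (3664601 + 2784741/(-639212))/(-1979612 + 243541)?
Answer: -2342454149671/1109717416052 ≈ -2.1109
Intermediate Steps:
(3664601 + 2784741/(-639212))/(-1979612 + 243541) = (3664601 + 2784741*(-1/639212))/(-1736071) = (3664601 - 2784741/639212)*(-1/1736071) = (2342454149671/639212)*(-1/1736071) = -2342454149671/1109717416052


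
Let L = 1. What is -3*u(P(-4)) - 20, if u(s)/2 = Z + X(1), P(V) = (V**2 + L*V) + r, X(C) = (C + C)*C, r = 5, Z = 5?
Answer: -62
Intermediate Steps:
X(C) = 2*C**2 (X(C) = (2*C)*C = 2*C**2)
P(V) = 5 + V + V**2 (P(V) = (V**2 + 1*V) + 5 = (V**2 + V) + 5 = (V + V**2) + 5 = 5 + V + V**2)
u(s) = 14 (u(s) = 2*(5 + 2*1**2) = 2*(5 + 2*1) = 2*(5 + 2) = 2*7 = 14)
-3*u(P(-4)) - 20 = -3*14 - 20 = -42 - 20 = -62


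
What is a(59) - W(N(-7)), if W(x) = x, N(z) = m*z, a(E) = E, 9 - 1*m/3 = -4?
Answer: 332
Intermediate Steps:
m = 39 (m = 27 - 3*(-4) = 27 + 12 = 39)
N(z) = 39*z
a(59) - W(N(-7)) = 59 - 39*(-7) = 59 - 1*(-273) = 59 + 273 = 332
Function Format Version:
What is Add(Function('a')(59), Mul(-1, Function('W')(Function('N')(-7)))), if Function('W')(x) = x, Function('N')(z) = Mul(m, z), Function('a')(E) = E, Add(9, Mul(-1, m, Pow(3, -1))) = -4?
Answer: 332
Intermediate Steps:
m = 39 (m = Add(27, Mul(-3, -4)) = Add(27, 12) = 39)
Function('N')(z) = Mul(39, z)
Add(Function('a')(59), Mul(-1, Function('W')(Function('N')(-7)))) = Add(59, Mul(-1, Mul(39, -7))) = Add(59, Mul(-1, -273)) = Add(59, 273) = 332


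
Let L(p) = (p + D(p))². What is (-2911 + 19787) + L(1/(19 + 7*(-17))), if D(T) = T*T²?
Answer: 16876000100020001/1000000000000 ≈ 16876.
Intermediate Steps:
D(T) = T³
L(p) = (p + p³)²
(-2911 + 19787) + L(1/(19 + 7*(-17))) = (-2911 + 19787) + (1/(19 + 7*(-17)))²*(1 + (1/(19 + 7*(-17)))²)² = 16876 + (1/(19 - 119))²*(1 + (1/(19 - 119))²)² = 16876 + (1/(-100))²*(1 + (1/(-100))²)² = 16876 + (-1/100)²*(1 + (-1/100)²)² = 16876 + (1 + 1/10000)²/10000 = 16876 + (10001/10000)²/10000 = 16876 + (1/10000)*(100020001/100000000) = 16876 + 100020001/1000000000000 = 16876000100020001/1000000000000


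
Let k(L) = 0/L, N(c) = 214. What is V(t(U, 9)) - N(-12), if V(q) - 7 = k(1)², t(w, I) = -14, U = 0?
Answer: -207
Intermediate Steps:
k(L) = 0
V(q) = 7 (V(q) = 7 + 0² = 7 + 0 = 7)
V(t(U, 9)) - N(-12) = 7 - 1*214 = 7 - 214 = -207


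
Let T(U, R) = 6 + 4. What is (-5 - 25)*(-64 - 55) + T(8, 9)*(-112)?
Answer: 2450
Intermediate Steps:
T(U, R) = 10
(-5 - 25)*(-64 - 55) + T(8, 9)*(-112) = (-5 - 25)*(-64 - 55) + 10*(-112) = -30*(-119) - 1120 = 3570 - 1120 = 2450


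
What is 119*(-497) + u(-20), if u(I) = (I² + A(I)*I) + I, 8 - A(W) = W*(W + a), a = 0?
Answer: -50923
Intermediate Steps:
A(W) = 8 - W² (A(W) = 8 - W*(W + 0) = 8 - W*W = 8 - W²)
u(I) = I + I² + I*(8 - I²) (u(I) = (I² + (8 - I²)*I) + I = (I² + I*(8 - I²)) + I = I + I² + I*(8 - I²))
119*(-497) + u(-20) = 119*(-497) - 20*(9 - 20 - 1*(-20)²) = -59143 - 20*(9 - 20 - 1*400) = -59143 - 20*(9 - 20 - 400) = -59143 - 20*(-411) = -59143 + 8220 = -50923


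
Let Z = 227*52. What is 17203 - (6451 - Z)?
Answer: 22556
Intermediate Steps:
Z = 11804
17203 - (6451 - Z) = 17203 - (6451 - 1*11804) = 17203 - (6451 - 11804) = 17203 - 1*(-5353) = 17203 + 5353 = 22556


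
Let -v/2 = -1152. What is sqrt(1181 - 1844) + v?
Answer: 2304 + I*sqrt(663) ≈ 2304.0 + 25.749*I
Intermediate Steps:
v = 2304 (v = -2*(-1152) = 2304)
sqrt(1181 - 1844) + v = sqrt(1181 - 1844) + 2304 = sqrt(-663) + 2304 = I*sqrt(663) + 2304 = 2304 + I*sqrt(663)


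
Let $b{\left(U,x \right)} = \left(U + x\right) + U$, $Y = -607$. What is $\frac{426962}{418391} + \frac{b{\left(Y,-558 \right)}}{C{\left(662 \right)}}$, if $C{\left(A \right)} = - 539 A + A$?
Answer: $\frac{38201616731}{37253116249} \approx 1.0255$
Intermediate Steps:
$b{\left(U,x \right)} = x + 2 U$
$C{\left(A \right)} = - 538 A$
$\frac{426962}{418391} + \frac{b{\left(Y,-558 \right)}}{C{\left(662 \right)}} = \frac{426962}{418391} + \frac{-558 + 2 \left(-607\right)}{\left(-538\right) 662} = 426962 \cdot \frac{1}{418391} + \frac{-558 - 1214}{-356156} = \frac{426962}{418391} - - \frac{443}{89039} = \frac{426962}{418391} + \frac{443}{89039} = \frac{38201616731}{37253116249}$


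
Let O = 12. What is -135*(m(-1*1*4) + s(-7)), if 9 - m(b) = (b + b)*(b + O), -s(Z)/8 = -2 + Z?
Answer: -19575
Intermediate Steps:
s(Z) = 16 - 8*Z (s(Z) = -8*(-2 + Z) = 16 - 8*Z)
m(b) = 9 - 2*b*(12 + b) (m(b) = 9 - (b + b)*(b + 12) = 9 - 2*b*(12 + b))
-135*(m(-1*1*4) + s(-7)) = -135*((9 - 24*(-1*1)*4 - 2*(-1*1*4)²) + (16 - 8*(-7))) = -135*((9 - (-24)*4 - 2*(-1*4)²) + (16 + 56)) = -135*((9 - 24*(-4) - 2*(-4)²) + 72) = -135*((9 + 96 - 2*16) + 72) = -135*((9 + 96 - 32) + 72) = -135*(73 + 72) = -135*145 = -19575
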